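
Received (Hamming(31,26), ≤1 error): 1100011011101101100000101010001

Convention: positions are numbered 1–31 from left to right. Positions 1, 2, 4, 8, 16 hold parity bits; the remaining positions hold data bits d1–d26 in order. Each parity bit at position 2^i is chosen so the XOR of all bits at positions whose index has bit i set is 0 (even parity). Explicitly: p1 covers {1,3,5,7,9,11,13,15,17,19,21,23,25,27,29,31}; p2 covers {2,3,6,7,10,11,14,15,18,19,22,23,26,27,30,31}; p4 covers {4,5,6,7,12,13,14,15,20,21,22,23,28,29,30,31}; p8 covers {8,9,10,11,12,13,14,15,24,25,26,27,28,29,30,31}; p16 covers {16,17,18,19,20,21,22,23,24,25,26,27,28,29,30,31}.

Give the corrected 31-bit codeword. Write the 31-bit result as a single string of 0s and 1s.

s1 (pos 1,3,5,7,9,11,13,15,17,19,21,23,25,27,29,31): 1⊕0⊕0⊕1⊕1⊕1⊕1⊕0⊕1⊕0⊕0⊕1⊕1⊕1⊕0⊕1 = 0
s2 (pos 2,3,6,7,10,11,14,15,18,19,22,23,26,27,30,31): 1⊕0⊕1⊕1⊕1⊕1⊕1⊕0⊕0⊕0⊕0⊕1⊕0⊕1⊕0⊕1 = 1
s4 (pos 4,5,6,7,12,13,14,15,20,21,22,23,28,29,30,31): 0⊕0⊕1⊕1⊕0⊕1⊕1⊕0⊕0⊕0⊕0⊕1⊕0⊕0⊕0⊕1 = 0
s8 (pos 8,9,10,11,12,13,14,15,24,25,26,27,28,29,30,31): 0⊕1⊕1⊕1⊕0⊕1⊕1⊕0⊕0⊕1⊕0⊕1⊕0⊕0⊕0⊕1 = 0
s16 (pos 16,17,18,19,20,21,22,23,24,25,26,27,28,29,30,31): 1⊕1⊕0⊕0⊕0⊕0⊕0⊕1⊕0⊕1⊕0⊕1⊕0⊕0⊕0⊕1 = 0
Syndrome s16…s1 = 00010 → error at position 2.
Flip position 2: 1100011011101101100000101010001 → 1000011011101101100000101010001

1000011011101101100000101010001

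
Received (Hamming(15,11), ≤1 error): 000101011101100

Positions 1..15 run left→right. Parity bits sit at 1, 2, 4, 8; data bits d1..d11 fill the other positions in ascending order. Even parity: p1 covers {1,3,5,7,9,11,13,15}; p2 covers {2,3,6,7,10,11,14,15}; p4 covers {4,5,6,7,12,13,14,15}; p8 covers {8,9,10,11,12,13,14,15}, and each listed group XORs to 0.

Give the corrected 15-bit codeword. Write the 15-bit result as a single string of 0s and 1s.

000101001101100

s1 (pos 1,3,5,7,9,11,13,15): 0⊕0⊕0⊕0⊕1⊕0⊕1⊕0 = 0
s2 (pos 2,3,6,7,10,11,14,15): 0⊕0⊕1⊕0⊕1⊕0⊕0⊕0 = 0
s4 (pos 4,5,6,7,12,13,14,15): 1⊕0⊕1⊕0⊕1⊕1⊕0⊕0 = 0
s8 (pos 8,9,10,11,12,13,14,15): 1⊕1⊕1⊕0⊕1⊕1⊕0⊕0 = 1
Syndrome s8…s1 = 1000 → error at position 8.
Flip position 8: 000101011101100 → 000101001101100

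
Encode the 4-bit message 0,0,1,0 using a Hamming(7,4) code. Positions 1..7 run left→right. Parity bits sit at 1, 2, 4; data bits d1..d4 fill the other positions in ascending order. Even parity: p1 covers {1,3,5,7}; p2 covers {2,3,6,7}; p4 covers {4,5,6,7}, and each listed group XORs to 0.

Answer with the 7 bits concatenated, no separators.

0101010

Place data at non-parity positions: p1 p2 0 p4 0 1 0
p1 (pos 1,3,5,7): XOR of data positions = 0⊕0⊕0 = 0
p2 (pos 2,3,6,7): XOR of data positions = 0⊕1⊕0 = 1
p4 (pos 4,5,6,7): XOR of data positions = 0⊕1⊕0 = 1
Codeword: 0101010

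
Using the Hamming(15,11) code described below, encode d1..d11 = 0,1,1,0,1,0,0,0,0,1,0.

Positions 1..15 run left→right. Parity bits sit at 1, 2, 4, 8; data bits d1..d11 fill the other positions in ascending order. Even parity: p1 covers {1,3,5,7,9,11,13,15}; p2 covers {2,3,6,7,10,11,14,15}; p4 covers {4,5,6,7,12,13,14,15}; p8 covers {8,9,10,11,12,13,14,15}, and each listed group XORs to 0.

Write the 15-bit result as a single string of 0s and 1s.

000111001000010

Place data at non-parity positions: p1 p2 0 p4 1 1 0 p8 1 0 0 0 0 1 0
p1 (pos 1,3,5,7,9,11,13,15): XOR of data positions = 0⊕1⊕0⊕1⊕0⊕0⊕0 = 0
p2 (pos 2,3,6,7,10,11,14,15): XOR of data positions = 0⊕1⊕0⊕0⊕0⊕1⊕0 = 0
p4 (pos 4,5,6,7,12,13,14,15): XOR of data positions = 1⊕1⊕0⊕0⊕0⊕1⊕0 = 1
p8 (pos 8,9,10,11,12,13,14,15): XOR of data positions = 1⊕0⊕0⊕0⊕0⊕1⊕0 = 0
Codeword: 000111001000010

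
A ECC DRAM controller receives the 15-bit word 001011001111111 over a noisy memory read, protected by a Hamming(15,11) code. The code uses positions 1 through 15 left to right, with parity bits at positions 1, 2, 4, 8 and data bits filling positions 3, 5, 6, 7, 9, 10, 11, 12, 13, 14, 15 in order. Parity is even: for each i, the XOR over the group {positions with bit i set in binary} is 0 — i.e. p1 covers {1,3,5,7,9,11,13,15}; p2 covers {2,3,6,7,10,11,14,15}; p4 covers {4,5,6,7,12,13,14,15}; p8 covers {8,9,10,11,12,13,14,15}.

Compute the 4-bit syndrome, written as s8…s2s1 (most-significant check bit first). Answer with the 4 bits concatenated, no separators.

s1 (pos 1,3,5,7,9,11,13,15): 0⊕1⊕1⊕0⊕1⊕1⊕1⊕1 = 0
s2 (pos 2,3,6,7,10,11,14,15): 0⊕1⊕1⊕0⊕1⊕1⊕1⊕1 = 0
s4 (pos 4,5,6,7,12,13,14,15): 0⊕1⊕1⊕0⊕1⊕1⊕1⊕1 = 0
s8 (pos 8,9,10,11,12,13,14,15): 0⊕1⊕1⊕1⊕1⊕1⊕1⊕1 = 1
Syndrome s8…s1 = 1000 → error at position 8.

1000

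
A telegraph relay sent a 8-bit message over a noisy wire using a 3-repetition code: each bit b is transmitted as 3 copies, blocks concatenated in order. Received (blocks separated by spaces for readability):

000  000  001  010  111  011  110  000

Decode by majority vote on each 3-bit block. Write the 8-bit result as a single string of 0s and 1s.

Block 1 (000): 0 ones → 0
Block 2 (000): 0 ones → 0
Block 3 (001): 1 one → 0
Block 4 (010): 1 one → 0
Block 5 (111): 3 ones → 1
Block 6 (011): 2 ones → 1
Block 7 (110): 2 ones → 1
Block 8 (000): 0 ones → 0

00001110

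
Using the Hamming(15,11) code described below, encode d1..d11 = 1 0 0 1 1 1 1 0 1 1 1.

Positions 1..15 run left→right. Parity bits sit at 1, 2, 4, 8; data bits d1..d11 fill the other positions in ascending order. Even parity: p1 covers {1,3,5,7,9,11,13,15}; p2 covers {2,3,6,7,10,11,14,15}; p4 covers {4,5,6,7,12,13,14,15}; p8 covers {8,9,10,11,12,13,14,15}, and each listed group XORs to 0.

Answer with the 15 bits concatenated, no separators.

001000101110111

Place data at non-parity positions: p1 p2 1 p4 0 0 1 p8 1 1 1 0 1 1 1
p1 (pos 1,3,5,7,9,11,13,15): XOR of data positions = 1⊕0⊕1⊕1⊕1⊕1⊕1 = 0
p2 (pos 2,3,6,7,10,11,14,15): XOR of data positions = 1⊕0⊕1⊕1⊕1⊕1⊕1 = 0
p4 (pos 4,5,6,7,12,13,14,15): XOR of data positions = 0⊕0⊕1⊕0⊕1⊕1⊕1 = 0
p8 (pos 8,9,10,11,12,13,14,15): XOR of data positions = 1⊕1⊕1⊕0⊕1⊕1⊕1 = 0
Codeword: 001000101110111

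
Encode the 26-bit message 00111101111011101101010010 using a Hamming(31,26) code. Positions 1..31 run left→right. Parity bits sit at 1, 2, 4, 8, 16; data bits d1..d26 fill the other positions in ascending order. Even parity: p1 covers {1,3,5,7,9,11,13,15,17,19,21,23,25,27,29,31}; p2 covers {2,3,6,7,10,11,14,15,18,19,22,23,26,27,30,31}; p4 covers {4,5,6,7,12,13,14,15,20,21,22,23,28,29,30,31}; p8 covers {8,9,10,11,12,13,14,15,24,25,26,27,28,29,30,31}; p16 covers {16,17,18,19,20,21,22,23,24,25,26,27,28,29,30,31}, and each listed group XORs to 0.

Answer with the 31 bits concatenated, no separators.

0100011111011110011101101010010

Place data at non-parity positions: p1 p2 0 p4 0 1 1 p8 1 1 0 1 1 1 1 p16 0 1 1 1 0 1 1 0 1 0 1 0 0 1 0
p1 (pos 1,3,5,7,9,11,13,15,17,19,21,23,25,27,29,31): XOR of data positions = 0⊕0⊕1⊕1⊕0⊕1⊕1⊕0⊕1⊕0⊕1⊕1⊕1⊕0⊕0 = 0
p2 (pos 2,3,6,7,10,11,14,15,18,19,22,23,26,27,30,31): XOR of data positions = 0⊕1⊕1⊕1⊕0⊕1⊕1⊕1⊕1⊕1⊕1⊕0⊕1⊕1⊕0 = 1
p4 (pos 4,5,6,7,12,13,14,15,20,21,22,23,28,29,30,31): XOR of data positions = 0⊕1⊕1⊕1⊕1⊕1⊕1⊕1⊕0⊕1⊕1⊕0⊕0⊕1⊕0 = 0
p8 (pos 8,9,10,11,12,13,14,15,24,25,26,27,28,29,30,31): XOR of data positions = 1⊕1⊕0⊕1⊕1⊕1⊕1⊕0⊕1⊕0⊕1⊕0⊕0⊕1⊕0 = 1
p16 (pos 16,17,18,19,20,21,22,23,24,25,26,27,28,29,30,31): XOR of data positions = 0⊕1⊕1⊕1⊕0⊕1⊕1⊕0⊕1⊕0⊕1⊕0⊕0⊕1⊕0 = 0
Codeword: 0100011111011110011101101010010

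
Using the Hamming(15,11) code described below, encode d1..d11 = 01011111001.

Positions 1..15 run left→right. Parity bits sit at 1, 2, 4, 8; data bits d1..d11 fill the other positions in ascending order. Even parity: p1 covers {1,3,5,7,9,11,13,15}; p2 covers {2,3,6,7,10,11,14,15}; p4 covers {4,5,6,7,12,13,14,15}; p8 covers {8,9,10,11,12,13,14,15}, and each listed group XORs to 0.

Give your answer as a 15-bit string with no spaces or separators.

Place data at non-parity positions: p1 p2 0 p4 1 0 1 p8 1 1 1 1 0 0 1
p1 (pos 1,3,5,7,9,11,13,15): XOR of data positions = 0⊕1⊕1⊕1⊕1⊕0⊕1 = 1
p2 (pos 2,3,6,7,10,11,14,15): XOR of data positions = 0⊕0⊕1⊕1⊕1⊕0⊕1 = 0
p4 (pos 4,5,6,7,12,13,14,15): XOR of data positions = 1⊕0⊕1⊕1⊕0⊕0⊕1 = 0
p8 (pos 8,9,10,11,12,13,14,15): XOR of data positions = 1⊕1⊕1⊕1⊕0⊕0⊕1 = 1
Codeword: 100010111111001

100010111111001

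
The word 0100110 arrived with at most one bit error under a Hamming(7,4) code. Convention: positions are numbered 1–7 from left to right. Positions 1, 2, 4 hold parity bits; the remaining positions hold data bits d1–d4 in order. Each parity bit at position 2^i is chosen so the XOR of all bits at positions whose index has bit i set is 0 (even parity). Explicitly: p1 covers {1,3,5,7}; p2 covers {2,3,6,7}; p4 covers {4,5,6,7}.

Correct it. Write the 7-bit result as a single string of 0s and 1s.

s1 (pos 1,3,5,7): 0⊕0⊕1⊕0 = 1
s2 (pos 2,3,6,7): 1⊕0⊕1⊕0 = 0
s4 (pos 4,5,6,7): 0⊕1⊕1⊕0 = 0
Syndrome s4…s1 = 001 → error at position 1.
Flip position 1: 0100110 → 1100110

1100110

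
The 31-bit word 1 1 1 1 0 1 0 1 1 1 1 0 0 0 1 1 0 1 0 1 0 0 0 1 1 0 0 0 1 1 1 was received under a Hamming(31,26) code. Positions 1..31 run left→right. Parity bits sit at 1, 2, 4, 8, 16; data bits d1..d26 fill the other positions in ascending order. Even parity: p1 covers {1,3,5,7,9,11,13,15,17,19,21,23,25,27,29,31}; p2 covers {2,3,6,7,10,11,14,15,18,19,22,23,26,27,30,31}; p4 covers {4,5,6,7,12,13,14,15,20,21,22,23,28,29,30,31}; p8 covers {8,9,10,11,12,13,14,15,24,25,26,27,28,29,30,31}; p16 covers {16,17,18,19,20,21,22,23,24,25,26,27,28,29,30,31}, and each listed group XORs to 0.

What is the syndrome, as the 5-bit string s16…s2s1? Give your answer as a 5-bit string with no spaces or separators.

s1 (pos 1,3,5,7,9,11,13,15,17,19,21,23,25,27,29,31): 1⊕1⊕0⊕0⊕1⊕1⊕0⊕1⊕0⊕0⊕0⊕0⊕1⊕0⊕1⊕1 = 0
s2 (pos 2,3,6,7,10,11,14,15,18,19,22,23,26,27,30,31): 1⊕1⊕1⊕0⊕1⊕1⊕0⊕1⊕1⊕0⊕0⊕0⊕0⊕0⊕1⊕1 = 1
s4 (pos 4,5,6,7,12,13,14,15,20,21,22,23,28,29,30,31): 1⊕0⊕1⊕0⊕0⊕0⊕0⊕1⊕1⊕0⊕0⊕0⊕0⊕1⊕1⊕1 = 1
s8 (pos 8,9,10,11,12,13,14,15,24,25,26,27,28,29,30,31): 1⊕1⊕1⊕1⊕0⊕0⊕0⊕1⊕1⊕1⊕0⊕0⊕0⊕1⊕1⊕1 = 0
s16 (pos 16,17,18,19,20,21,22,23,24,25,26,27,28,29,30,31): 1⊕0⊕1⊕0⊕1⊕0⊕0⊕0⊕1⊕1⊕0⊕0⊕0⊕1⊕1⊕1 = 0
Syndrome s16…s1 = 00110 → error at position 6.

00110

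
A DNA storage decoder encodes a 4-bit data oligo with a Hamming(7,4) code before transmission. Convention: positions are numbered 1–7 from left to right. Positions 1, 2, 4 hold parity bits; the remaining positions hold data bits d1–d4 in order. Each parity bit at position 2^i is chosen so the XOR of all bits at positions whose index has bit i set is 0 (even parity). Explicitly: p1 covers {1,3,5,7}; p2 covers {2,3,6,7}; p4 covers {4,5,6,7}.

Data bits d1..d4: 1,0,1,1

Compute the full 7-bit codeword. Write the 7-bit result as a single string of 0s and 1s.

Place data at non-parity positions: p1 p2 1 p4 0 1 1
p1 (pos 1,3,5,7): XOR of data positions = 1⊕0⊕1 = 0
p2 (pos 2,3,6,7): XOR of data positions = 1⊕1⊕1 = 1
p4 (pos 4,5,6,7): XOR of data positions = 0⊕1⊕1 = 0
Codeword: 0110011

0110011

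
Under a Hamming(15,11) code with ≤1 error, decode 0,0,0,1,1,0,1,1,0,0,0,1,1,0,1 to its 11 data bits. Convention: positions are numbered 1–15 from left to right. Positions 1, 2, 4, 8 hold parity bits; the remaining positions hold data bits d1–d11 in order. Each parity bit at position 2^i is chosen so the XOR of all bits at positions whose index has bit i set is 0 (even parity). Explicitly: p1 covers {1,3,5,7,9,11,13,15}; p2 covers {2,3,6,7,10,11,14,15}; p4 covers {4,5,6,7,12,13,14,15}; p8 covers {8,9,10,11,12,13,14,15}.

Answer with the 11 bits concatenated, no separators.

s1 (pos 1,3,5,7,9,11,13,15): 0⊕0⊕1⊕1⊕0⊕0⊕1⊕1 = 0
s2 (pos 2,3,6,7,10,11,14,15): 0⊕0⊕0⊕1⊕0⊕0⊕0⊕1 = 0
s4 (pos 4,5,6,7,12,13,14,15): 1⊕1⊕0⊕1⊕1⊕1⊕0⊕1 = 0
s8 (pos 8,9,10,11,12,13,14,15): 1⊕0⊕0⊕0⊕1⊕1⊕0⊕1 = 0
Syndrome s8…s1 = 0000 → no error.
Read data bits from positions 3,5,6,7,9,10,11,12,13,14,15: 01010001101

01010001101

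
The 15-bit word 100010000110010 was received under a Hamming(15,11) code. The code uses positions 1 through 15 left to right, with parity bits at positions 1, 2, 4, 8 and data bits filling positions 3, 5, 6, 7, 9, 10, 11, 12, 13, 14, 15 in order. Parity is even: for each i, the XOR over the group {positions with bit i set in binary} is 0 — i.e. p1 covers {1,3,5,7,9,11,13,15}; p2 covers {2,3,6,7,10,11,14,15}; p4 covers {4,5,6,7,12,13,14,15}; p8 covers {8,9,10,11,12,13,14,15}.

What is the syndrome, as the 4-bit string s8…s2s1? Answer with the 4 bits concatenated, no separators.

s1 (pos 1,3,5,7,9,11,13,15): 1⊕0⊕1⊕0⊕0⊕1⊕0⊕0 = 1
s2 (pos 2,3,6,7,10,11,14,15): 0⊕0⊕0⊕0⊕1⊕1⊕1⊕0 = 1
s4 (pos 4,5,6,7,12,13,14,15): 0⊕1⊕0⊕0⊕0⊕0⊕1⊕0 = 0
s8 (pos 8,9,10,11,12,13,14,15): 0⊕0⊕1⊕1⊕0⊕0⊕1⊕0 = 1
Syndrome s8…s1 = 1011 → error at position 11.

1011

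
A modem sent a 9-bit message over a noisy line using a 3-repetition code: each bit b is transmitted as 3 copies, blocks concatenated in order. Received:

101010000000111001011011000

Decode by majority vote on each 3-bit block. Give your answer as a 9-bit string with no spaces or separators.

100010110

Block 1 (101): 2 ones → 1
Block 2 (010): 1 one → 0
Block 3 (000): 0 ones → 0
Block 4 (000): 0 ones → 0
Block 5 (111): 3 ones → 1
Block 6 (001): 1 one → 0
Block 7 (011): 2 ones → 1
Block 8 (011): 2 ones → 1
Block 9 (000): 0 ones → 0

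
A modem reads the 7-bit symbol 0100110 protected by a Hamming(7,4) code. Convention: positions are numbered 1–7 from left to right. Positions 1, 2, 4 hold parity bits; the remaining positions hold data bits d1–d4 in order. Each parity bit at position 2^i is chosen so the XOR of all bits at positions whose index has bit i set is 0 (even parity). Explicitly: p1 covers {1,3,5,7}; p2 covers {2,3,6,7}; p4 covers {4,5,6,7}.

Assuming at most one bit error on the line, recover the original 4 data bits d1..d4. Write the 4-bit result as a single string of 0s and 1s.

0110

s1 (pos 1,3,5,7): 0⊕0⊕1⊕0 = 1
s2 (pos 2,3,6,7): 1⊕0⊕1⊕0 = 0
s4 (pos 4,5,6,7): 0⊕1⊕1⊕0 = 0
Syndrome s4…s1 = 001 → error at position 1.
Flip position 1: 0100110 → 1100110
Read data bits from positions 3,5,6,7: 0110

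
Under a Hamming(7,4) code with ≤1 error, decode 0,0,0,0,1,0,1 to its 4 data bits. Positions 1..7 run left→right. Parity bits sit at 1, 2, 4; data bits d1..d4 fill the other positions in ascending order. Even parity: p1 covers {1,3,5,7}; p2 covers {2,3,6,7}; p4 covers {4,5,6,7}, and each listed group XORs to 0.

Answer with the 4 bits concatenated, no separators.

0101

s1 (pos 1,3,5,7): 0⊕0⊕1⊕1 = 0
s2 (pos 2,3,6,7): 0⊕0⊕0⊕1 = 1
s4 (pos 4,5,6,7): 0⊕1⊕0⊕1 = 0
Syndrome s4…s1 = 010 → error at position 2.
Flip position 2: 0000101 → 0100101
Read data bits from positions 3,5,6,7: 0101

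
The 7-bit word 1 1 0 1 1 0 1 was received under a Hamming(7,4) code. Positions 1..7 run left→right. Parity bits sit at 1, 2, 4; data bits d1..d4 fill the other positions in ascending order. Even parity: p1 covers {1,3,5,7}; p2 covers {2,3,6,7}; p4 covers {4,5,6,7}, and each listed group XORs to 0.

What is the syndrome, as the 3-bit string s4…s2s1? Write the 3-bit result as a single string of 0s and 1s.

s1 (pos 1,3,5,7): 1⊕0⊕1⊕1 = 1
s2 (pos 2,3,6,7): 1⊕0⊕0⊕1 = 0
s4 (pos 4,5,6,7): 1⊕1⊕0⊕1 = 1
Syndrome s4…s1 = 101 → error at position 5.

101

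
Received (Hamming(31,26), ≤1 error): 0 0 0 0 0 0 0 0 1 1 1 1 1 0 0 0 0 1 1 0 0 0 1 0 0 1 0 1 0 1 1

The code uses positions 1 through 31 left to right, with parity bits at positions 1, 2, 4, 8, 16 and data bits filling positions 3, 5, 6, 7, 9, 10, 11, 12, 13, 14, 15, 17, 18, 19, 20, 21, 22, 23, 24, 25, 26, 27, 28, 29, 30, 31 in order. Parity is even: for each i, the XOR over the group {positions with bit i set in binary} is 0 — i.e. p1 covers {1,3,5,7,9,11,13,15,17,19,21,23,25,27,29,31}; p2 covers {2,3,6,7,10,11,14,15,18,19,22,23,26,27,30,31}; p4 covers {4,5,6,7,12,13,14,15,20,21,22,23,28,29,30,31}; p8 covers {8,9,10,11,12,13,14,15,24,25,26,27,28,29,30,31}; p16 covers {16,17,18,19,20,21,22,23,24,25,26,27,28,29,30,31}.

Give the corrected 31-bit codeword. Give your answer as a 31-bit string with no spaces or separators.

s1 (pos 1,3,5,7,9,11,13,15,17,19,21,23,25,27,29,31): 0⊕0⊕0⊕0⊕1⊕1⊕1⊕0⊕0⊕1⊕0⊕1⊕0⊕0⊕0⊕1 = 0
s2 (pos 2,3,6,7,10,11,14,15,18,19,22,23,26,27,30,31): 0⊕0⊕0⊕0⊕1⊕1⊕0⊕0⊕1⊕1⊕0⊕1⊕1⊕0⊕1⊕1 = 0
s4 (pos 4,5,6,7,12,13,14,15,20,21,22,23,28,29,30,31): 0⊕0⊕0⊕0⊕1⊕1⊕0⊕0⊕0⊕0⊕0⊕1⊕1⊕0⊕1⊕1 = 0
s8 (pos 8,9,10,11,12,13,14,15,24,25,26,27,28,29,30,31): 0⊕1⊕1⊕1⊕1⊕1⊕0⊕0⊕0⊕0⊕1⊕0⊕1⊕0⊕1⊕1 = 1
s16 (pos 16,17,18,19,20,21,22,23,24,25,26,27,28,29,30,31): 0⊕0⊕1⊕1⊕0⊕0⊕0⊕1⊕0⊕0⊕1⊕0⊕1⊕0⊕1⊕1 = 1
Syndrome s16…s1 = 11000 → error at position 24.
Flip position 24: 0000000011111000011000100101011 → 0000000011111000011000110101011

0000000011111000011000110101011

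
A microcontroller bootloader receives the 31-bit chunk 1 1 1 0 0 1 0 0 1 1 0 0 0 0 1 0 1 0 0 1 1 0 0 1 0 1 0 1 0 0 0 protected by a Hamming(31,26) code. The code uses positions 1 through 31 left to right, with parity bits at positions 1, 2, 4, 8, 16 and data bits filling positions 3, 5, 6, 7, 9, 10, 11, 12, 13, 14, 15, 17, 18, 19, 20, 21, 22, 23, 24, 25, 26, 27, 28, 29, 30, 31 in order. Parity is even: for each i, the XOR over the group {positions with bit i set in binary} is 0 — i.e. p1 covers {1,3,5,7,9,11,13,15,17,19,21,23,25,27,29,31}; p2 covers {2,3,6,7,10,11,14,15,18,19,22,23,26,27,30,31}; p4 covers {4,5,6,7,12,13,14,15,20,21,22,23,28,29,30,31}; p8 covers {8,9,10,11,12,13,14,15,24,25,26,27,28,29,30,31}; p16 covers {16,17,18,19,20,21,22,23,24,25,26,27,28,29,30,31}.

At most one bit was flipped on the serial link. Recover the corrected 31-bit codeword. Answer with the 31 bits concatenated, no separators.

s1 (pos 1,3,5,7,9,11,13,15,17,19,21,23,25,27,29,31): 1⊕1⊕0⊕0⊕1⊕0⊕0⊕1⊕1⊕0⊕1⊕0⊕0⊕0⊕0⊕0 = 0
s2 (pos 2,3,6,7,10,11,14,15,18,19,22,23,26,27,30,31): 1⊕1⊕1⊕0⊕1⊕0⊕0⊕1⊕0⊕0⊕0⊕0⊕1⊕0⊕0⊕0 = 0
s4 (pos 4,5,6,7,12,13,14,15,20,21,22,23,28,29,30,31): 0⊕0⊕1⊕0⊕0⊕0⊕0⊕1⊕1⊕1⊕0⊕0⊕1⊕0⊕0⊕0 = 1
s8 (pos 8,9,10,11,12,13,14,15,24,25,26,27,28,29,30,31): 0⊕1⊕1⊕0⊕0⊕0⊕0⊕1⊕1⊕0⊕1⊕0⊕1⊕0⊕0⊕0 = 0
s16 (pos 16,17,18,19,20,21,22,23,24,25,26,27,28,29,30,31): 0⊕1⊕0⊕0⊕1⊕1⊕0⊕0⊕1⊕0⊕1⊕0⊕1⊕0⊕0⊕0 = 0
Syndrome s16…s1 = 00100 → error at position 4.
Flip position 4: 1110010011000010100110010101000 → 1111010011000010100110010101000

1111010011000010100110010101000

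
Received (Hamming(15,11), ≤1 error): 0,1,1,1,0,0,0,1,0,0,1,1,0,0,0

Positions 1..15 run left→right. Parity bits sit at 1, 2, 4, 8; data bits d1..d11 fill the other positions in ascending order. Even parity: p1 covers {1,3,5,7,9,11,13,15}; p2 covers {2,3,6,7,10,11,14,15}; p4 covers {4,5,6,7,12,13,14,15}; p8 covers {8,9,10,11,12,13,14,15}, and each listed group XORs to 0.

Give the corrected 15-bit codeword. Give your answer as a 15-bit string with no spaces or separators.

s1 (pos 1,3,5,7,9,11,13,15): 0⊕1⊕0⊕0⊕0⊕1⊕0⊕0 = 0
s2 (pos 2,3,6,7,10,11,14,15): 1⊕1⊕0⊕0⊕0⊕1⊕0⊕0 = 1
s4 (pos 4,5,6,7,12,13,14,15): 1⊕0⊕0⊕0⊕1⊕0⊕0⊕0 = 0
s8 (pos 8,9,10,11,12,13,14,15): 1⊕0⊕0⊕1⊕1⊕0⊕0⊕0 = 1
Syndrome s8…s1 = 1010 → error at position 10.
Flip position 10: 011100010011000 → 011100010111000

011100010111000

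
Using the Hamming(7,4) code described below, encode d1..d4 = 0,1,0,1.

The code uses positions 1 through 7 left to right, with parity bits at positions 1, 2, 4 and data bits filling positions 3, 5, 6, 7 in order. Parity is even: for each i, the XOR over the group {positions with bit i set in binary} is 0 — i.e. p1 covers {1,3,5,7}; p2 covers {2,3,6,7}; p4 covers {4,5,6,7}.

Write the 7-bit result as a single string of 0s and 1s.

Place data at non-parity positions: p1 p2 0 p4 1 0 1
p1 (pos 1,3,5,7): XOR of data positions = 0⊕1⊕1 = 0
p2 (pos 2,3,6,7): XOR of data positions = 0⊕0⊕1 = 1
p4 (pos 4,5,6,7): XOR of data positions = 1⊕0⊕1 = 0
Codeword: 0100101

0100101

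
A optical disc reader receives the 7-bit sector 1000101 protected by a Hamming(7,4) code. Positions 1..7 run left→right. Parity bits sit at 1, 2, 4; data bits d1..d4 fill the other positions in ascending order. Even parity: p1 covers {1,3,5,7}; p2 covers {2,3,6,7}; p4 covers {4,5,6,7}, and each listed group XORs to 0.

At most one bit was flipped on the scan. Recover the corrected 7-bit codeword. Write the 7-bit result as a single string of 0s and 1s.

s1 (pos 1,3,5,7): 1⊕0⊕1⊕1 = 1
s2 (pos 2,3,6,7): 0⊕0⊕0⊕1 = 1
s4 (pos 4,5,6,7): 0⊕1⊕0⊕1 = 0
Syndrome s4…s1 = 011 → error at position 3.
Flip position 3: 1000101 → 1010101

1010101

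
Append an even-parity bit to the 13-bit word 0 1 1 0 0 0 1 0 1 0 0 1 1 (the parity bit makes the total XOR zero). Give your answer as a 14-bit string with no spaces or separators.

XOR of the 13 data bits: 0⊕1⊕1⊕0⊕0⊕0⊕1⊕0⊕1⊕0⊕0⊕1⊕1 = 0
Parity bit = 0 (so all 14 bits XOR to 0).

01100010100110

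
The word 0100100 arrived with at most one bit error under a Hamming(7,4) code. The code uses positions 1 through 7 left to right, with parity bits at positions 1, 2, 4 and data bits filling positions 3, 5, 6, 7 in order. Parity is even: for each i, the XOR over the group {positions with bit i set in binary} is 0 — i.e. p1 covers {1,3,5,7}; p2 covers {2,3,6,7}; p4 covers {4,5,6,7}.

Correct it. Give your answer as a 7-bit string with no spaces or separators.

0100101

s1 (pos 1,3,5,7): 0⊕0⊕1⊕0 = 1
s2 (pos 2,3,6,7): 1⊕0⊕0⊕0 = 1
s4 (pos 4,5,6,7): 0⊕1⊕0⊕0 = 1
Syndrome s4…s1 = 111 → error at position 7.
Flip position 7: 0100100 → 0100101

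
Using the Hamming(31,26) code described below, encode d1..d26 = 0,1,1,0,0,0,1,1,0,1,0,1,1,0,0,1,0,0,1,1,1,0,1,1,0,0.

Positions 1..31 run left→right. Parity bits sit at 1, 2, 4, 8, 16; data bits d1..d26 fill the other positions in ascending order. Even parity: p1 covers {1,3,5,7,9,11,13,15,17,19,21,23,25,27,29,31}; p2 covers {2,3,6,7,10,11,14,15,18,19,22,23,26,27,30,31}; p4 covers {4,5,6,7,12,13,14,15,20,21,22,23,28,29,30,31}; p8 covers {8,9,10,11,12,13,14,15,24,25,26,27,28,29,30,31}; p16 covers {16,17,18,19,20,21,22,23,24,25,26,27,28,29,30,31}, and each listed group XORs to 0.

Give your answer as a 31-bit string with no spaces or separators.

0101110000110100110010011101100

Place data at non-parity positions: p1 p2 0 p4 1 1 0 p8 0 0 1 1 0 1 0 p16 1 1 0 0 1 0 0 1 1 1 0 1 1 0 0
p1 (pos 1,3,5,7,9,11,13,15,17,19,21,23,25,27,29,31): XOR of data positions = 0⊕1⊕0⊕0⊕1⊕0⊕0⊕1⊕0⊕1⊕0⊕1⊕0⊕1⊕0 = 0
p2 (pos 2,3,6,7,10,11,14,15,18,19,22,23,26,27,30,31): XOR of data positions = 0⊕1⊕0⊕0⊕1⊕1⊕0⊕1⊕0⊕0⊕0⊕1⊕0⊕0⊕0 = 1
p4 (pos 4,5,6,7,12,13,14,15,20,21,22,23,28,29,30,31): XOR of data positions = 1⊕1⊕0⊕1⊕0⊕1⊕0⊕0⊕1⊕0⊕0⊕1⊕1⊕0⊕0 = 1
p8 (pos 8,9,10,11,12,13,14,15,24,25,26,27,28,29,30,31): XOR of data positions = 0⊕0⊕1⊕1⊕0⊕1⊕0⊕1⊕1⊕1⊕0⊕1⊕1⊕0⊕0 = 0
p16 (pos 16,17,18,19,20,21,22,23,24,25,26,27,28,29,30,31): XOR of data positions = 1⊕1⊕0⊕0⊕1⊕0⊕0⊕1⊕1⊕1⊕0⊕1⊕1⊕0⊕0 = 0
Codeword: 0101110000110100110010011101100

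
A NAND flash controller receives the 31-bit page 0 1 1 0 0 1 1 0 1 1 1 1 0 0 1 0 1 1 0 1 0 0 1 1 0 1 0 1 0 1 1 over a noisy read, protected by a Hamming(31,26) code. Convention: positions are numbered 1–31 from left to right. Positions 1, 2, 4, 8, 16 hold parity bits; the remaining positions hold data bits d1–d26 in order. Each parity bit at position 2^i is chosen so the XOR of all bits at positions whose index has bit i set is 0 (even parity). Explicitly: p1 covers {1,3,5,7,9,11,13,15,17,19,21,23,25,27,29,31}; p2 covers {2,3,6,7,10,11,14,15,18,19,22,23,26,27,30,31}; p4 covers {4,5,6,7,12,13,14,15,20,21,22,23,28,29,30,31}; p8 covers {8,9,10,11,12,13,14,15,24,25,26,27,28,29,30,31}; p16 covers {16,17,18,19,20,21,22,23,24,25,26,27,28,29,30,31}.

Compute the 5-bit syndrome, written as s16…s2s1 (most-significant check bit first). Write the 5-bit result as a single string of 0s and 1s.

10100

s1 (pos 1,3,5,7,9,11,13,15,17,19,21,23,25,27,29,31): 0⊕1⊕0⊕1⊕1⊕1⊕0⊕1⊕1⊕0⊕0⊕1⊕0⊕0⊕0⊕1 = 0
s2 (pos 2,3,6,7,10,11,14,15,18,19,22,23,26,27,30,31): 1⊕1⊕1⊕1⊕1⊕1⊕0⊕1⊕1⊕0⊕0⊕1⊕1⊕0⊕1⊕1 = 0
s4 (pos 4,5,6,7,12,13,14,15,20,21,22,23,28,29,30,31): 0⊕0⊕1⊕1⊕1⊕0⊕0⊕1⊕1⊕0⊕0⊕1⊕1⊕0⊕1⊕1 = 1
s8 (pos 8,9,10,11,12,13,14,15,24,25,26,27,28,29,30,31): 0⊕1⊕1⊕1⊕1⊕0⊕0⊕1⊕1⊕0⊕1⊕0⊕1⊕0⊕1⊕1 = 0
s16 (pos 16,17,18,19,20,21,22,23,24,25,26,27,28,29,30,31): 0⊕1⊕1⊕0⊕1⊕0⊕0⊕1⊕1⊕0⊕1⊕0⊕1⊕0⊕1⊕1 = 1
Syndrome s16…s1 = 10100 → error at position 20.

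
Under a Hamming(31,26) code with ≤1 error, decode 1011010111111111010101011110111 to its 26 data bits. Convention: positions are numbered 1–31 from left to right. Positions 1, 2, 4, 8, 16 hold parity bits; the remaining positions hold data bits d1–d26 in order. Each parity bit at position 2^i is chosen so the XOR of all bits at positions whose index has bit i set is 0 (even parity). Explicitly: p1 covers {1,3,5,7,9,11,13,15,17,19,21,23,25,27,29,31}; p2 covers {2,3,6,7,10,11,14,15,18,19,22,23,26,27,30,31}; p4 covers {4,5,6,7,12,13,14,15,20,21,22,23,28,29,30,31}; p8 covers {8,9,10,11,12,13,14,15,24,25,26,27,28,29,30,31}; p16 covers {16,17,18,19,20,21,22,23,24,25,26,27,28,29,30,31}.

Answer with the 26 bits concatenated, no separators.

s1 (pos 1,3,5,7,9,11,13,15,17,19,21,23,25,27,29,31): 1⊕1⊕0⊕0⊕1⊕1⊕1⊕1⊕0⊕0⊕0⊕0⊕1⊕1⊕1⊕1 = 0
s2 (pos 2,3,6,7,10,11,14,15,18,19,22,23,26,27,30,31): 0⊕1⊕1⊕0⊕1⊕1⊕1⊕1⊕1⊕0⊕1⊕0⊕1⊕1⊕1⊕1 = 0
s4 (pos 4,5,6,7,12,13,14,15,20,21,22,23,28,29,30,31): 1⊕0⊕1⊕0⊕1⊕1⊕1⊕1⊕1⊕0⊕1⊕0⊕0⊕1⊕1⊕1 = 1
s8 (pos 8,9,10,11,12,13,14,15,24,25,26,27,28,29,30,31): 1⊕1⊕1⊕1⊕1⊕1⊕1⊕1⊕1⊕1⊕1⊕1⊕0⊕1⊕1⊕1 = 1
s16 (pos 16,17,18,19,20,21,22,23,24,25,26,27,28,29,30,31): 1⊕0⊕1⊕0⊕1⊕0⊕1⊕0⊕1⊕1⊕1⊕1⊕0⊕1⊕1⊕1 = 1
Syndrome s16…s1 = 11100 → error at position 28.
Flip position 28: 1011010111111111010101011110111 → 1011010111111111010101011111111
Read data bits from positions 3,5,6,7,9,10,11,12,13,14,15,17,18,19,20,21,22,23,24,25,26,27,28,29,30,31: 10101111111010101011111111

10101111111010101011111111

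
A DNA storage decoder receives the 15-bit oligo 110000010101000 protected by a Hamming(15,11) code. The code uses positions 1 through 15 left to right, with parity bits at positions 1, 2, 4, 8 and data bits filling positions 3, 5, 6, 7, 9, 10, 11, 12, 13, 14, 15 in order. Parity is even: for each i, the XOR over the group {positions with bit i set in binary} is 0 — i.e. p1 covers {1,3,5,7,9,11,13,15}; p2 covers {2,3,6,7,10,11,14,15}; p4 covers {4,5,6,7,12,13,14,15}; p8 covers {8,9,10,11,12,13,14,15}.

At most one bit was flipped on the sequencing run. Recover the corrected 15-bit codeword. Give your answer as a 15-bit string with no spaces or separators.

110000010101100

s1 (pos 1,3,5,7,9,11,13,15): 1⊕0⊕0⊕0⊕0⊕0⊕0⊕0 = 1
s2 (pos 2,3,6,7,10,11,14,15): 1⊕0⊕0⊕0⊕1⊕0⊕0⊕0 = 0
s4 (pos 4,5,6,7,12,13,14,15): 0⊕0⊕0⊕0⊕1⊕0⊕0⊕0 = 1
s8 (pos 8,9,10,11,12,13,14,15): 1⊕0⊕1⊕0⊕1⊕0⊕0⊕0 = 1
Syndrome s8…s1 = 1101 → error at position 13.
Flip position 13: 110000010101000 → 110000010101100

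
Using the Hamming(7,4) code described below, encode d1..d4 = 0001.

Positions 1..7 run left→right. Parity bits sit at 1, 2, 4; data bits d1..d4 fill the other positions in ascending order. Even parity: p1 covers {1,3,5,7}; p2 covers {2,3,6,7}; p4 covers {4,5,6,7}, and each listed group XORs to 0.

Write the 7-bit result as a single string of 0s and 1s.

1101001

Place data at non-parity positions: p1 p2 0 p4 0 0 1
p1 (pos 1,3,5,7): XOR of data positions = 0⊕0⊕1 = 1
p2 (pos 2,3,6,7): XOR of data positions = 0⊕0⊕1 = 1
p4 (pos 4,5,6,7): XOR of data positions = 0⊕0⊕1 = 1
Codeword: 1101001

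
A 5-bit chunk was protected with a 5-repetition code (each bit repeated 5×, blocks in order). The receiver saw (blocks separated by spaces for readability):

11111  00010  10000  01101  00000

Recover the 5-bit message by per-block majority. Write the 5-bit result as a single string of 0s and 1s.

10010

Block 1 (11111): 5 ones → 1
Block 2 (00010): 1 one → 0
Block 3 (10000): 1 one → 0
Block 4 (01101): 3 ones → 1
Block 5 (00000): 0 ones → 0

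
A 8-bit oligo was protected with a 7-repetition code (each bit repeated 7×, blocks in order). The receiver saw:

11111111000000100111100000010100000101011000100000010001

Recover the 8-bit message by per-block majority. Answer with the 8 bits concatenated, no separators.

Block 1 (1111111): 7 ones → 1
Block 2 (1000000): 1 one → 0
Block 3 (1001111): 5 ones → 1
Block 4 (0000001): 1 one → 0
Block 5 (0100000): 1 one → 0
Block 6 (1010110): 4 ones → 1
Block 7 (0010000): 1 one → 0
Block 8 (0010001): 2 ones → 0

10100100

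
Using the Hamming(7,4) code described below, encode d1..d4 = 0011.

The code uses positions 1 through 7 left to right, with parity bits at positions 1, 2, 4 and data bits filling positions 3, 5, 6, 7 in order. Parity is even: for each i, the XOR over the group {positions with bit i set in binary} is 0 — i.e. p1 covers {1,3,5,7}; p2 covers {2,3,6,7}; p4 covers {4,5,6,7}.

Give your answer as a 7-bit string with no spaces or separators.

Place data at non-parity positions: p1 p2 0 p4 0 1 1
p1 (pos 1,3,5,7): XOR of data positions = 0⊕0⊕1 = 1
p2 (pos 2,3,6,7): XOR of data positions = 0⊕1⊕1 = 0
p4 (pos 4,5,6,7): XOR of data positions = 0⊕1⊕1 = 0
Codeword: 1000011

1000011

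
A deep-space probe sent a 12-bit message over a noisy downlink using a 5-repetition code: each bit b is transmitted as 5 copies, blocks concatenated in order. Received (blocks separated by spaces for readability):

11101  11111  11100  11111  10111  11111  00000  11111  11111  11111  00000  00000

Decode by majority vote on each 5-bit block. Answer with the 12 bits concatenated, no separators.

111111011100

Block 1 (11101): 4 ones → 1
Block 2 (11111): 5 ones → 1
Block 3 (11100): 3 ones → 1
Block 4 (11111): 5 ones → 1
Block 5 (10111): 4 ones → 1
Block 6 (11111): 5 ones → 1
Block 7 (00000): 0 ones → 0
Block 8 (11111): 5 ones → 1
Block 9 (11111): 5 ones → 1
Block 10 (11111): 5 ones → 1
Block 11 (00000): 0 ones → 0
Block 12 (00000): 0 ones → 0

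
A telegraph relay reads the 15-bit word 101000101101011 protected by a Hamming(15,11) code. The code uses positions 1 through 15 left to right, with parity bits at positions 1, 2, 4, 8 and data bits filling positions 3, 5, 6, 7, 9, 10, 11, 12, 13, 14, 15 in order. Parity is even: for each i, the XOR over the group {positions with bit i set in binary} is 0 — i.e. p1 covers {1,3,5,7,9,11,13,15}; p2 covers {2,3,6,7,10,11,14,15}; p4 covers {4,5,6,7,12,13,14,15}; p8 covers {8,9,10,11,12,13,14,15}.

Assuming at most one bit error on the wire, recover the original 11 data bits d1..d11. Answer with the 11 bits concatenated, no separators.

10011111011

s1 (pos 1,3,5,7,9,11,13,15): 1⊕1⊕0⊕1⊕1⊕0⊕0⊕1 = 1
s2 (pos 2,3,6,7,10,11,14,15): 0⊕1⊕0⊕1⊕1⊕0⊕1⊕1 = 1
s4 (pos 4,5,6,7,12,13,14,15): 0⊕0⊕0⊕1⊕1⊕0⊕1⊕1 = 0
s8 (pos 8,9,10,11,12,13,14,15): 0⊕1⊕1⊕0⊕1⊕0⊕1⊕1 = 1
Syndrome s8…s1 = 1011 → error at position 11.
Flip position 11: 101000101101011 → 101000101111011
Read data bits from positions 3,5,6,7,9,10,11,12,13,14,15: 10011111011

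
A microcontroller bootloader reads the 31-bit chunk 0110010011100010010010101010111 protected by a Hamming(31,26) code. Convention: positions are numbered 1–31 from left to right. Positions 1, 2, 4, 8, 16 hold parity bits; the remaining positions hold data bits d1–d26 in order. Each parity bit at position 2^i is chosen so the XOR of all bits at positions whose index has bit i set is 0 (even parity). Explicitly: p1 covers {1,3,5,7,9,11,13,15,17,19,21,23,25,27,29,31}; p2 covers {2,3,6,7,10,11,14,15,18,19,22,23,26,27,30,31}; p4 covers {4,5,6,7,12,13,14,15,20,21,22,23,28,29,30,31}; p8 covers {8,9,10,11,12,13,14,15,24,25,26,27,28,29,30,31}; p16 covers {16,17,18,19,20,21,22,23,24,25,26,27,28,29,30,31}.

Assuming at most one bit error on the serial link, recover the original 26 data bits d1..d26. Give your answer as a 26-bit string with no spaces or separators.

10101110011010010101010111

s1 (pos 1,3,5,7,9,11,13,15,17,19,21,23,25,27,29,31): 0⊕1⊕0⊕0⊕1⊕1⊕0⊕1⊕0⊕0⊕1⊕1⊕1⊕1⊕1⊕1 = 0
s2 (pos 2,3,6,7,10,11,14,15,18,19,22,23,26,27,30,31): 1⊕1⊕1⊕0⊕1⊕1⊕0⊕1⊕1⊕0⊕0⊕1⊕0⊕1⊕1⊕1 = 1
s4 (pos 4,5,6,7,12,13,14,15,20,21,22,23,28,29,30,31): 0⊕0⊕1⊕0⊕0⊕0⊕0⊕1⊕0⊕1⊕0⊕1⊕0⊕1⊕1⊕1 = 1
s8 (pos 8,9,10,11,12,13,14,15,24,25,26,27,28,29,30,31): 0⊕1⊕1⊕1⊕0⊕0⊕0⊕1⊕0⊕1⊕0⊕1⊕0⊕1⊕1⊕1 = 1
s16 (pos 16,17,18,19,20,21,22,23,24,25,26,27,28,29,30,31): 0⊕0⊕1⊕0⊕0⊕1⊕0⊕1⊕0⊕1⊕0⊕1⊕0⊕1⊕1⊕1 = 0
Syndrome s16…s1 = 01110 → error at position 14.
Flip position 14: 0110010011100010010010101010111 → 0110010011100110010010101010111
Read data bits from positions 3,5,6,7,9,10,11,12,13,14,15,17,18,19,20,21,22,23,24,25,26,27,28,29,30,31: 10101110011010010101010111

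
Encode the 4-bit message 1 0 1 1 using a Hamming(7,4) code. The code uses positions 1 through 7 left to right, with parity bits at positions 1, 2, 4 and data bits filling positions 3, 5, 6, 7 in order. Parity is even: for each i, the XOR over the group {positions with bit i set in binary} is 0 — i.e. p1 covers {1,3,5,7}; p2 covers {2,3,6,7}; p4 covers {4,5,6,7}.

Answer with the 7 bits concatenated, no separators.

0110011

Place data at non-parity positions: p1 p2 1 p4 0 1 1
p1 (pos 1,3,5,7): XOR of data positions = 1⊕0⊕1 = 0
p2 (pos 2,3,6,7): XOR of data positions = 1⊕1⊕1 = 1
p4 (pos 4,5,6,7): XOR of data positions = 0⊕1⊕1 = 0
Codeword: 0110011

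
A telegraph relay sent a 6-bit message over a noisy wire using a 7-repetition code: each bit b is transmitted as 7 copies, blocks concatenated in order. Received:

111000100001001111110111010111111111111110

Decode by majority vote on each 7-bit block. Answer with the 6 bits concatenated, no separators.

Block 1 (1110001): 4 ones → 1
Block 2 (0000100): 1 one → 0
Block 3 (1111110): 6 ones → 1
Block 4 (1110101): 5 ones → 1
Block 5 (1111111): 7 ones → 1
Block 6 (1111110): 6 ones → 1

101111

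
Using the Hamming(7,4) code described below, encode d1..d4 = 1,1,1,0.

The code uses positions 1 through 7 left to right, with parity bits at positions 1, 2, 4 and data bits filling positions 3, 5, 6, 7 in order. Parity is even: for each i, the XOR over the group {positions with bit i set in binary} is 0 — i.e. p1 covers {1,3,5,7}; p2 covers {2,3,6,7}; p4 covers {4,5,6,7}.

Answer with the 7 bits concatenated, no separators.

Place data at non-parity positions: p1 p2 1 p4 1 1 0
p1 (pos 1,3,5,7): XOR of data positions = 1⊕1⊕0 = 0
p2 (pos 2,3,6,7): XOR of data positions = 1⊕1⊕0 = 0
p4 (pos 4,5,6,7): XOR of data positions = 1⊕1⊕0 = 0
Codeword: 0010110

0010110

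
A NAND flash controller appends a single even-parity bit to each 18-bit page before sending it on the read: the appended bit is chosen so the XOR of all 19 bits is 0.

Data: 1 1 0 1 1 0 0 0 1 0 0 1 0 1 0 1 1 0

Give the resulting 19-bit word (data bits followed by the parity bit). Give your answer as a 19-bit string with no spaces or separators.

XOR of the 18 data bits: 1⊕1⊕0⊕1⊕1⊕0⊕0⊕0⊕1⊕0⊕0⊕1⊕0⊕1⊕0⊕1⊕1⊕0 = 1
Parity bit = 1 (so all 19 bits XOR to 0).

1101100010010101101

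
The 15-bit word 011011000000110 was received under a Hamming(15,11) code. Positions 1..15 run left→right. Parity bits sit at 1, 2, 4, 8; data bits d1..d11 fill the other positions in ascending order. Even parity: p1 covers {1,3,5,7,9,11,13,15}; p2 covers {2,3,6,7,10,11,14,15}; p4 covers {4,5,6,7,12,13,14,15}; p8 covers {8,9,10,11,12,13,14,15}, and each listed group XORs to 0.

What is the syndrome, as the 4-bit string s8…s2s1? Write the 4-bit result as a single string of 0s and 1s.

0001

s1 (pos 1,3,5,7,9,11,13,15): 0⊕1⊕1⊕0⊕0⊕0⊕1⊕0 = 1
s2 (pos 2,3,6,7,10,11,14,15): 1⊕1⊕1⊕0⊕0⊕0⊕1⊕0 = 0
s4 (pos 4,5,6,7,12,13,14,15): 0⊕1⊕1⊕0⊕0⊕1⊕1⊕0 = 0
s8 (pos 8,9,10,11,12,13,14,15): 0⊕0⊕0⊕0⊕0⊕1⊕1⊕0 = 0
Syndrome s8…s1 = 0001 → error at position 1.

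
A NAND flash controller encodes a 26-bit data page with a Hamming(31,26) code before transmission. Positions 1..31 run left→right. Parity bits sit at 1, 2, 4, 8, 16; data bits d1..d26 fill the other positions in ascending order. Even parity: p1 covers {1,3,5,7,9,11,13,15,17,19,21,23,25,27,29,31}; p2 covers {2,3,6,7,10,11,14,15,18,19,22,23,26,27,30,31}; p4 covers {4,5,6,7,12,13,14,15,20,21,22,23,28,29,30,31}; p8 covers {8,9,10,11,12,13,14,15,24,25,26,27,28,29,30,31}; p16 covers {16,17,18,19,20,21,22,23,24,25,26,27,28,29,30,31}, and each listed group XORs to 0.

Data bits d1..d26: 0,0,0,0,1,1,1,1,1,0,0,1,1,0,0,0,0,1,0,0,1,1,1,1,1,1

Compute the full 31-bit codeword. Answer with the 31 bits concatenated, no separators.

Place data at non-parity positions: p1 p2 0 p4 0 0 0 p8 1 1 1 1 1 0 0 p16 1 1 0 0 0 0 1 0 0 1 1 1 1 1 1
p1 (pos 1,3,5,7,9,11,13,15,17,19,21,23,25,27,29,31): XOR of data positions = 0⊕0⊕0⊕1⊕1⊕1⊕0⊕1⊕0⊕0⊕1⊕0⊕1⊕1⊕1 = 0
p2 (pos 2,3,6,7,10,11,14,15,18,19,22,23,26,27,30,31): XOR of data positions = 0⊕0⊕0⊕1⊕1⊕0⊕0⊕1⊕0⊕0⊕1⊕1⊕1⊕1⊕1 = 0
p4 (pos 4,5,6,7,12,13,14,15,20,21,22,23,28,29,30,31): XOR of data positions = 0⊕0⊕0⊕1⊕1⊕0⊕0⊕0⊕0⊕0⊕1⊕1⊕1⊕1⊕1 = 1
p8 (pos 8,9,10,11,12,13,14,15,24,25,26,27,28,29,30,31): XOR of data positions = 1⊕1⊕1⊕1⊕1⊕0⊕0⊕0⊕0⊕1⊕1⊕1⊕1⊕1⊕1 = 1
p16 (pos 16,17,18,19,20,21,22,23,24,25,26,27,28,29,30,31): XOR of data positions = 1⊕1⊕0⊕0⊕0⊕0⊕1⊕0⊕0⊕1⊕1⊕1⊕1⊕1⊕1 = 1
Codeword: 0001000111111001110000100111111

0001000111111001110000100111111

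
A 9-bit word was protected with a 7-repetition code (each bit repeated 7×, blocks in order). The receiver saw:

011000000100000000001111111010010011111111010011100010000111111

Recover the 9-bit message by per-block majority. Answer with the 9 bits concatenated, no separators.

Block 1 (0110000): 2 ones → 0
Block 2 (0010000): 1 one → 0
Block 3 (0000001): 1 one → 0
Block 4 (1111110): 6 ones → 1
Block 5 (1001001): 3 ones → 0
Block 6 (1111111): 7 ones → 1
Block 7 (0100111): 4 ones → 1
Block 8 (0001000): 1 one → 0
Block 9 (0111111): 6 ones → 1

000101101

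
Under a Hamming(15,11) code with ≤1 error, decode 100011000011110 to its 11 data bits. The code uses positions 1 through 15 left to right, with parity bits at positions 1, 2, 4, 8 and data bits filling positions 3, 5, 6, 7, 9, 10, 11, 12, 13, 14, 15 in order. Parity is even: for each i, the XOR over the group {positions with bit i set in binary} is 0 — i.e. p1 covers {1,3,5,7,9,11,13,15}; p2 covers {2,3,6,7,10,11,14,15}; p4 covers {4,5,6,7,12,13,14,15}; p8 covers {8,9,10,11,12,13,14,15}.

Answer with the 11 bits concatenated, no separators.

01000011110

s1 (pos 1,3,5,7,9,11,13,15): 1⊕0⊕1⊕0⊕0⊕1⊕1⊕0 = 0
s2 (pos 2,3,6,7,10,11,14,15): 0⊕0⊕1⊕0⊕0⊕1⊕1⊕0 = 1
s4 (pos 4,5,6,7,12,13,14,15): 0⊕1⊕1⊕0⊕1⊕1⊕1⊕0 = 1
s8 (pos 8,9,10,11,12,13,14,15): 0⊕0⊕0⊕1⊕1⊕1⊕1⊕0 = 0
Syndrome s8…s1 = 0110 → error at position 6.
Flip position 6: 100011000011110 → 100010000011110
Read data bits from positions 3,5,6,7,9,10,11,12,13,14,15: 01000011110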